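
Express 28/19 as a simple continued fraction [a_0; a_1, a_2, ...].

[1; 2, 9]

Run the Euclidean algorithm on 28 and 19; the successive quotients are the partial quotients a_0, a_1, ... (each step inverts the fractional part left over by the previous one):
  28 = 1*19 + 9, so a_0 = 1.
  19 = 2*9 + 1, so a_1 = 2.
  9 = 9*1 + 0, so a_2 = 9.
The remainder reaches 0 after 3 divisions, so the expansion has 3 partial quotients, read off in order.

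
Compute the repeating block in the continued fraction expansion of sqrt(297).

[17; (4, 3, 1, 1, 2, 1, 1, 3, 4, 34)]

Write x_i = (sqrt(297) + m_i)/d_i with (m_0, d_0) = (0, 1). a_0 = floor(sqrt(297)) = 17, since 17^2 = 289 <= 297 < 324 = 18^2.
Iterate m_{i+1} = d_i*a_i - m_i, d_{i+1} = (297 - m_{i+1}^2)/d_i, a_{i+1} = floor((a_0 + m_{i+1})/d_{i+1}):
  m_1 = 1*17 - 0 = 17, d_1 = (297 - 17^2)/1 = 8/1 = 8, a_1 = floor((17 + 17)/8) = 4.
  m_2 = 8*4 - 17 = 15, d_2 = (297 - 15^2)/8 = 72/8 = 9, a_2 = floor((17 + 15)/9) = 3.
  m_3 = 9*3 - 15 = 12, d_3 = (297 - 12^2)/9 = 153/9 = 17, a_3 = floor((17 + 12)/17) = 1.
  m_4 = 17*1 - 12 = 5, d_4 = (297 - 5^2)/17 = 272/17 = 16, a_4 = floor((17 + 5)/16) = 1.
  m_5 = 16*1 - 5 = 11, d_5 = (297 - 11^2)/16 = 176/16 = 11, a_5 = floor((17 + 11)/11) = 2.
  m_6 = 11*2 - 11 = 11, d_6 = (297 - 11^2)/11 = 176/11 = 16, a_6 = floor((17 + 11)/16) = 1.
  m_7 = 16*1 - 11 = 5, d_7 = (297 - 5^2)/16 = 272/16 = 17, a_7 = floor((17 + 5)/17) = 1.
  m_8 = 17*1 - 5 = 12, d_8 = (297 - 12^2)/17 = 153/17 = 9, a_8 = floor((17 + 12)/9) = 3.
  m_9 = 9*3 - 12 = 15, d_9 = (297 - 15^2)/9 = 72/9 = 8, a_9 = floor((17 + 15)/8) = 4.
  m_10 = 8*4 - 15 = 17, d_10 = (297 - 17^2)/8 = 8/8 = 1, a_10 = floor((17 + 17)/1) = 34.
  m_11 = 1*34 - 17 = 17, d_11 = (297 - 17^2)/1 = 8/1 = 8: (m_11, d_11) = (m_1, d_1) = (17, 8), so from here the quotients repeat a_1, ..., a_10; the period length is 10.
Hence the expansion of sqrt(297) is a_0 = 17 followed by the repeating block 4, 3, 1, 1, 2, 1, 1, 3, 4, 34 (period 10).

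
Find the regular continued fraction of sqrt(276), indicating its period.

Write x_i = (sqrt(276) + m_i)/d_i with (m_0, d_0) = (0, 1). a_0 = floor(sqrt(276)) = 16, since 16^2 = 256 <= 276 < 289 = 17^2.
Iterate m_{i+1} = d_i*a_i - m_i, d_{i+1} = (276 - m_{i+1}^2)/d_i, a_{i+1} = floor((a_0 + m_{i+1})/d_{i+1}):
  m_1 = 1*16 - 0 = 16, d_1 = (276 - 16^2)/1 = 20/1 = 20, a_1 = floor((16 + 16)/20) = 1.
  m_2 = 20*1 - 16 = 4, d_2 = (276 - 4^2)/20 = 260/20 = 13, a_2 = floor((16 + 4)/13) = 1.
  m_3 = 13*1 - 4 = 9, d_3 = (276 - 9^2)/13 = 195/13 = 15, a_3 = floor((16 + 9)/15) = 1.
  m_4 = 15*1 - 9 = 6, d_4 = (276 - 6^2)/15 = 240/15 = 16, a_4 = floor((16 + 6)/16) = 1.
  m_5 = 16*1 - 6 = 10, d_5 = (276 - 10^2)/16 = 176/16 = 11, a_5 = floor((16 + 10)/11) = 2.
  m_6 = 11*2 - 10 = 12, d_6 = (276 - 12^2)/11 = 132/11 = 12, a_6 = floor((16 + 12)/12) = 2.
  m_7 = 12*2 - 12 = 12, d_7 = (276 - 12^2)/12 = 132/12 = 11, a_7 = floor((16 + 12)/11) = 2.
  m_8 = 11*2 - 12 = 10, d_8 = (276 - 10^2)/11 = 176/11 = 16, a_8 = floor((16 + 10)/16) = 1.
  m_9 = 16*1 - 10 = 6, d_9 = (276 - 6^2)/16 = 240/16 = 15, a_9 = floor((16 + 6)/15) = 1.
  m_10 = 15*1 - 6 = 9, d_10 = (276 - 9^2)/15 = 195/15 = 13, a_10 = floor((16 + 9)/13) = 1.
  m_11 = 13*1 - 9 = 4, d_11 = (276 - 4^2)/13 = 260/13 = 20, a_11 = floor((16 + 4)/20) = 1.
  m_12 = 20*1 - 4 = 16, d_12 = (276 - 16^2)/20 = 20/20 = 1, a_12 = floor((16 + 16)/1) = 32.
  m_13 = 1*32 - 16 = 16, d_13 = (276 - 16^2)/1 = 20/1 = 20: (m_13, d_13) = (m_1, d_1) = (16, 20), so from here the quotients repeat a_1, ..., a_12; the period length is 12.
Hence the expansion of sqrt(276) is a_0 = 16 followed by the repeating block 1, 1, 1, 1, 2, 2, 2, 1, 1, 1, 1, 32 (period 12).

[16; (1, 1, 1, 1, 2, 2, 2, 1, 1, 1, 1, 32)]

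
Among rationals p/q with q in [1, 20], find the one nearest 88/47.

15/8

Expand x = 88/47 as a continued fraction with the Euclidean algorithm:
  88 = 1*47 + 41, so a_0 = 1.
  47 = 1*41 + 6, so a_1 = 1.
  41 = 6*6 + 5, so a_2 = 6.
  6 = 1*5 + 1, so a_3 = 1.
  5 = 5*1 + 0, so a_4 = 5.
so x = [1; 1, 6, 1, 5].
Convergents (p_i = a_i*p_{i-1} + p_{i-2}, q_i = a_i*q_{i-1} + q_{i-2} with p_{-2}=0, p_{-1}=1, q_{-2}=1, q_{-1}=0), until the denominator exceeds 20:
  i=0: a_0=1, p_0 = 1*1 + 0 = 1, q_0 = 1*0 + 1 = 1.
  i=1: a_1=1, p_1 = 1*1 + 1 = 2, q_1 = 1*1 + 0 = 1.
  i=2: a_2=6, p_2 = 6*2 + 1 = 13, q_2 = 6*1 + 1 = 7.
  i=3: a_3=1, p_3 = 1*13 + 2 = 15, q_3 = 1*7 + 1 = 8.
  i=4: a_4=5, p_4 = 5*15 + 13 = 88, q_4 = 5*8 + 7 = 47.
q_4 = 47 > 20, so the last convergent with denominator <= 20 is p_3/q_3 = 15/8.
The closest fraction with denominator <= 20 is either p_3/q_3 or the intermediate fraction (k*p_3 + p_2)/(k*q_3 + q_2) with the largest k >= 1 whose denominator stays <= 20; these approach x as k grows, and every other convergent or intermediate fraction in range is farther away.
Largest k: floor((20 - q_2)/q_3) = floor((20 - 7)/8) = 1.
That gives (1*15 + 13)/(1*8 + 7) = 28/15.
Compare the errors: |x - 15/8| = |88*8 - 15*47|/(47*8) = 1/376, and |x - 28/15| = |88*15 - 28*47|/(47*15) = 4/705.
Cross-multiplying, 1*705 = 705 < 1504 = 4*376, so 1/376 is smaller: the convergent 15/8 is closer to x than 28/15.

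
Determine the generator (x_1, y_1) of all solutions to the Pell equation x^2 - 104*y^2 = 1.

First expand sqrt(104) as a continued fraction. With x_i = (sqrt(104) + m_i)/d_i and (m_0, d_0) = (0, 1): a_0 = floor(sqrt(104)) = 10, since 10^2 = 100 <= 104 < 121 = 11^2.
Iterate m_{i+1} = d_i*a_i - m_i, d_{i+1} = (104 - m_{i+1}^2)/d_i, a_{i+1} = floor((a_0 + m_{i+1})/d_{i+1}):
  m_1 = 1*10 - 0 = 10, d_1 = (104 - 10^2)/1 = 4/1 = 4, a_1 = floor((10 + 10)/4) = 5.
  m_2 = 4*5 - 10 = 10, d_2 = (104 - 10^2)/4 = 4/4 = 1, a_2 = floor((10 + 10)/1) = 20.
  m_3 = 1*20 - 10 = 10, d_3 = (104 - 10^2)/1 = 4/1 = 4: (m_3, d_3) = (m_1, d_1) = (10, 4), so from here the quotients repeat a_1, a_2; the period length is 2.
So sqrt(104) = [10; (5, 20)] with period length k = 2.
k is even, so the fundamental solution of x^2 - 104y^2 = 1 is (p_{k-1}, q_{k-1}) = (p_1, q_1); compute convergents through index 1.
Convergents (p_i = a_i*p_{i-1} + p_{i-2}, q_i = a_i*q_{i-1} + q_{i-2} with p_{-2}=0, p_{-1}=1, q_{-2}=1, q_{-1}=0):
  i=0: a_0=10, p_0 = 10*1 + 0 = 10, q_0 = 10*0 + 1 = 1.
  i=1: a_1=5, p_1 = 5*10 + 1 = 51, q_1 = 5*1 + 0 = 5.
Check: 51^2 - 104*5^2 = 2601 - 2600 = 1, so (x, y) = (51, 5) solves the equation, and by the theorem it is the least positive solution.

(x, y) = (51, 5)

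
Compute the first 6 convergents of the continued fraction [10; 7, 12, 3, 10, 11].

10/1, 71/7, 862/85, 2657/262, 27432/2705, 304409/30017

Using the convergent recurrence p_i = a_i*p_{i-1} + p_{i-2}, q_i = a_i*q_{i-1} + q_{i-2} with p_{-2}=0, p_{-1}=1, q_{-2}=1, q_{-1}=0:
  i=0: a_0=10, p_0 = 10*1 + 0 = 10, q_0 = 10*0 + 1 = 1.
  i=1: a_1=7, p_1 = 7*10 + 1 = 71, q_1 = 7*1 + 0 = 7.
  i=2: a_2=12, p_2 = 12*71 + 10 = 862, q_2 = 12*7 + 1 = 85.
  i=3: a_3=3, p_3 = 3*862 + 71 = 2657, q_3 = 3*85 + 7 = 262.
  i=4: a_4=10, p_4 = 10*2657 + 862 = 27432, q_4 = 10*262 + 85 = 2705.
  i=5: a_5=11, p_5 = 11*27432 + 2657 = 304409, q_5 = 11*2705 + 262 = 30017.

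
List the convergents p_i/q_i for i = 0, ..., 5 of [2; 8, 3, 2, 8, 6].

2/1, 17/8, 53/25, 123/58, 1037/489, 6345/2992

Using the convergent recurrence p_i = a_i*p_{i-1} + p_{i-2}, q_i = a_i*q_{i-1} + q_{i-2} with p_{-2}=0, p_{-1}=1, q_{-2}=1, q_{-1}=0:
  i=0: a_0=2, p_0 = 2*1 + 0 = 2, q_0 = 2*0 + 1 = 1.
  i=1: a_1=8, p_1 = 8*2 + 1 = 17, q_1 = 8*1 + 0 = 8.
  i=2: a_2=3, p_2 = 3*17 + 2 = 53, q_2 = 3*8 + 1 = 25.
  i=3: a_3=2, p_3 = 2*53 + 17 = 123, q_3 = 2*25 + 8 = 58.
  i=4: a_4=8, p_4 = 8*123 + 53 = 1037, q_4 = 8*58 + 25 = 489.
  i=5: a_5=6, p_5 = 6*1037 + 123 = 6345, q_5 = 6*489 + 58 = 2992.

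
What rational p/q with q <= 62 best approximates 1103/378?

178/61

Expand x = 1103/378 as a continued fraction with the Euclidean algorithm:
  1103 = 2*378 + 347, so a_0 = 2.
  378 = 1*347 + 31, so a_1 = 1.
  347 = 11*31 + 6, so a_2 = 11.
  31 = 5*6 + 1, so a_3 = 5.
  6 = 6*1 + 0, so a_4 = 6.
so x = [2; 1, 11, 5, 6].
Convergents (p_i = a_i*p_{i-1} + p_{i-2}, q_i = a_i*q_{i-1} + q_{i-2} with p_{-2}=0, p_{-1}=1, q_{-2}=1, q_{-1}=0), until the denominator exceeds 62:
  i=0: a_0=2, p_0 = 2*1 + 0 = 2, q_0 = 2*0 + 1 = 1.
  i=1: a_1=1, p_1 = 1*2 + 1 = 3, q_1 = 1*1 + 0 = 1.
  i=2: a_2=11, p_2 = 11*3 + 2 = 35, q_2 = 11*1 + 1 = 12.
  i=3: a_3=5, p_3 = 5*35 + 3 = 178, q_3 = 5*12 + 1 = 61.
  i=4: a_4=6, p_4 = 6*178 + 35 = 1103, q_4 = 6*61 + 12 = 378.
q_4 = 378 > 62, so the last convergent with denominator <= 62 is p_3/q_3 = 178/61.
The closest fraction with denominator <= 62 is either p_3/q_3 or the intermediate fraction (k*p_3 + p_2)/(k*q_3 + q_2) with the largest k >= 1 whose denominator stays <= 62; these approach x as k grows, and every other convergent or intermediate fraction in range is farther away.
Largest k: floor((62 - q_2)/q_3) = floor((62 - 12)/61) = 0.
Since k = 0, no intermediate fraction beyond p_3/q_3 has denominator <= 62, so the convergent 178/61 is the closest (its error is |1103*61 - 178*378|/(378*61) = 1/23058).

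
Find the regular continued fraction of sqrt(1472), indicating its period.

[38; (2, 1, 2, 1, 2, 76)]

Write x_i = (sqrt(1472) + m_i)/d_i with (m_0, d_0) = (0, 1). a_0 = floor(sqrt(1472)) = 38, since 38^2 = 1444 <= 1472 < 1521 = 39^2.
Iterate m_{i+1} = d_i*a_i - m_i, d_{i+1} = (1472 - m_{i+1}^2)/d_i, a_{i+1} = floor((a_0 + m_{i+1})/d_{i+1}):
  m_1 = 1*38 - 0 = 38, d_1 = (1472 - 38^2)/1 = 28/1 = 28, a_1 = floor((38 + 38)/28) = 2.
  m_2 = 28*2 - 38 = 18, d_2 = (1472 - 18^2)/28 = 1148/28 = 41, a_2 = floor((38 + 18)/41) = 1.
  m_3 = 41*1 - 18 = 23, d_3 = (1472 - 23^2)/41 = 943/41 = 23, a_3 = floor((38 + 23)/23) = 2.
  m_4 = 23*2 - 23 = 23, d_4 = (1472 - 23^2)/23 = 943/23 = 41, a_4 = floor((38 + 23)/41) = 1.
  m_5 = 41*1 - 23 = 18, d_5 = (1472 - 18^2)/41 = 1148/41 = 28, a_5 = floor((38 + 18)/28) = 2.
  m_6 = 28*2 - 18 = 38, d_6 = (1472 - 38^2)/28 = 28/28 = 1, a_6 = floor((38 + 38)/1) = 76.
  m_7 = 1*76 - 38 = 38, d_7 = (1472 - 38^2)/1 = 28/1 = 28: (m_7, d_7) = (m_1, d_1) = (38, 28), so from here the quotients repeat a_1, ..., a_6; the period length is 6.
Hence the expansion of sqrt(1472) is a_0 = 38 followed by the repeating block 2, 1, 2, 1, 2, 76 (period 6).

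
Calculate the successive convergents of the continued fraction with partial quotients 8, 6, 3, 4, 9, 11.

8/1, 49/6, 155/19, 669/82, 6176/757, 68605/8409

Using the convergent recurrence p_i = a_i*p_{i-1} + p_{i-2}, q_i = a_i*q_{i-1} + q_{i-2} with p_{-2}=0, p_{-1}=1, q_{-2}=1, q_{-1}=0:
  i=0: a_0=8, p_0 = 8*1 + 0 = 8, q_0 = 8*0 + 1 = 1.
  i=1: a_1=6, p_1 = 6*8 + 1 = 49, q_1 = 6*1 + 0 = 6.
  i=2: a_2=3, p_2 = 3*49 + 8 = 155, q_2 = 3*6 + 1 = 19.
  i=3: a_3=4, p_3 = 4*155 + 49 = 669, q_3 = 4*19 + 6 = 82.
  i=4: a_4=9, p_4 = 9*669 + 155 = 6176, q_4 = 9*82 + 19 = 757.
  i=5: a_5=11, p_5 = 11*6176 + 669 = 68605, q_5 = 11*757 + 82 = 8409.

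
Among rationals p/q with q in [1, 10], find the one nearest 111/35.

Expand x = 111/35 as a continued fraction with the Euclidean algorithm:
  111 = 3*35 + 6, so a_0 = 3.
  35 = 5*6 + 5, so a_1 = 5.
  6 = 1*5 + 1, so a_2 = 1.
  5 = 5*1 + 0, so a_3 = 5.
so x = [3; 5, 1, 5].
Convergents (p_i = a_i*p_{i-1} + p_{i-2}, q_i = a_i*q_{i-1} + q_{i-2} with p_{-2}=0, p_{-1}=1, q_{-2}=1, q_{-1}=0), until the denominator exceeds 10:
  i=0: a_0=3, p_0 = 3*1 + 0 = 3, q_0 = 3*0 + 1 = 1.
  i=1: a_1=5, p_1 = 5*3 + 1 = 16, q_1 = 5*1 + 0 = 5.
  i=2: a_2=1, p_2 = 1*16 + 3 = 19, q_2 = 1*5 + 1 = 6.
  i=3: a_3=5, p_3 = 5*19 + 16 = 111, q_3 = 5*6 + 5 = 35.
q_3 = 35 > 10, so the last convergent with denominator <= 10 is p_2/q_2 = 19/6.
The closest fraction with denominator <= 10 is either p_2/q_2 or the intermediate fraction (k*p_2 + p_1)/(k*q_2 + q_1) with the largest k >= 1 whose denominator stays <= 10; these approach x as k grows, and every other convergent or intermediate fraction in range is farther away.
Largest k: floor((10 - q_1)/q_2) = floor((10 - 5)/6) = 0.
Since k = 0, no intermediate fraction beyond p_2/q_2 has denominator <= 10, so the convergent 19/6 is the closest (its error is |111*6 - 19*35|/(35*6) = 1/210).

19/6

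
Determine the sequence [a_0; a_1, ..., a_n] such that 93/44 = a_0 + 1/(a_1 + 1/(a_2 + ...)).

Run the Euclidean algorithm on 93 and 44; the successive quotients are the partial quotients a_0, a_1, ... (each step inverts the fractional part left over by the previous one):
  93 = 2*44 + 5, so a_0 = 2.
  44 = 8*5 + 4, so a_1 = 8.
  5 = 1*4 + 1, so a_2 = 1.
  4 = 4*1 + 0, so a_3 = 4.
The remainder reaches 0 after 4 divisions, so the expansion has 4 partial quotients, read off in order.

[2; 8, 1, 4]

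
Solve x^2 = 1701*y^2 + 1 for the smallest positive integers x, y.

(x, y) = (665335, 16132)

First expand sqrt(1701) as a continued fraction. With x_i = (sqrt(1701) + m_i)/d_i and (m_0, d_0) = (0, 1): a_0 = floor(sqrt(1701)) = 41, since 41^2 = 1681 <= 1701 < 1764 = 42^2.
Iterate m_{i+1} = d_i*a_i - m_i, d_{i+1} = (1701 - m_{i+1}^2)/d_i, a_{i+1} = floor((a_0 + m_{i+1})/d_{i+1}):
  m_1 = 1*41 - 0 = 41, d_1 = (1701 - 41^2)/1 = 20/1 = 20, a_1 = floor((41 + 41)/20) = 4.
  m_2 = 20*4 - 41 = 39, d_2 = (1701 - 39^2)/20 = 180/20 = 9, a_2 = floor((41 + 39)/9) = 8.
  m_3 = 9*8 - 39 = 33, d_3 = (1701 - 33^2)/9 = 612/9 = 68, a_3 = floor((41 + 33)/68) = 1.
  m_4 = 68*1 - 33 = 35, d_4 = (1701 - 35^2)/68 = 476/68 = 7, a_4 = floor((41 + 35)/7) = 10.
  m_5 = 7*10 - 35 = 35, d_5 = (1701 - 35^2)/7 = 476/7 = 68, a_5 = floor((41 + 35)/68) = 1.
  m_6 = 68*1 - 35 = 33, d_6 = (1701 - 33^2)/68 = 612/68 = 9, a_6 = floor((41 + 33)/9) = 8.
  m_7 = 9*8 - 33 = 39, d_7 = (1701 - 39^2)/9 = 180/9 = 20, a_7 = floor((41 + 39)/20) = 4.
  m_8 = 20*4 - 39 = 41, d_8 = (1701 - 41^2)/20 = 20/20 = 1, a_8 = floor((41 + 41)/1) = 82.
  m_9 = 1*82 - 41 = 41, d_9 = (1701 - 41^2)/1 = 20/1 = 20: (m_9, d_9) = (m_1, d_1) = (41, 20), so from here the quotients repeat a_1, ..., a_8; the period length is 8.
So sqrt(1701) = [41; (4, 8, 1, 10, 1, 8, 4, 82)] with period length k = 8.
k is even, so the fundamental solution of x^2 - 1701y^2 = 1 is (p_{k-1}, q_{k-1}) = (p_7, q_7); compute convergents through index 7.
Convergents (p_i = a_i*p_{i-1} + p_{i-2}, q_i = a_i*q_{i-1} + q_{i-2} with p_{-2}=0, p_{-1}=1, q_{-2}=1, q_{-1}=0):
  i=0: a_0=41, p_0 = 41*1 + 0 = 41, q_0 = 41*0 + 1 = 1.
  i=1: a_1=4, p_1 = 4*41 + 1 = 165, q_1 = 4*1 + 0 = 4.
  i=2: a_2=8, p_2 = 8*165 + 41 = 1361, q_2 = 8*4 + 1 = 33.
  i=3: a_3=1, p_3 = 1*1361 + 165 = 1526, q_3 = 1*33 + 4 = 37.
  i=4: a_4=10, p_4 = 10*1526 + 1361 = 16621, q_4 = 10*37 + 33 = 403.
  i=5: a_5=1, p_5 = 1*16621 + 1526 = 18147, q_5 = 1*403 + 37 = 440.
  i=6: a_6=8, p_6 = 8*18147 + 16621 = 161797, q_6 = 8*440 + 403 = 3923.
  i=7: a_7=4, p_7 = 4*161797 + 18147 = 665335, q_7 = 4*3923 + 440 = 16132.
Check: 665335^2 - 1701*16132^2 = 442670662225 - 442670662224 = 1, so (x, y) = (665335, 16132) solves the equation, and by the theorem it is the least positive solution.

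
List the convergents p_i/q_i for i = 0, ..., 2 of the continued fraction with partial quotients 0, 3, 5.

Using the convergent recurrence p_i = a_i*p_{i-1} + p_{i-2}, q_i = a_i*q_{i-1} + q_{i-2} with p_{-2}=0, p_{-1}=1, q_{-2}=1, q_{-1}=0:
  i=0: a_0=0, p_0 = 0*1 + 0 = 0, q_0 = 0*0 + 1 = 1.
  i=1: a_1=3, p_1 = 3*0 + 1 = 1, q_1 = 3*1 + 0 = 3.
  i=2: a_2=5, p_2 = 5*1 + 0 = 5, q_2 = 5*3 + 1 = 16.

0/1, 1/3, 5/16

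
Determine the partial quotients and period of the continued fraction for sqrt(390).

Write x_i = (sqrt(390) + m_i)/d_i with (m_0, d_0) = (0, 1). a_0 = floor(sqrt(390)) = 19, since 19^2 = 361 <= 390 < 400 = 20^2.
Iterate m_{i+1} = d_i*a_i - m_i, d_{i+1} = (390 - m_{i+1}^2)/d_i, a_{i+1} = floor((a_0 + m_{i+1})/d_{i+1}):
  m_1 = 1*19 - 0 = 19, d_1 = (390 - 19^2)/1 = 29/1 = 29, a_1 = floor((19 + 19)/29) = 1.
  m_2 = 29*1 - 19 = 10, d_2 = (390 - 10^2)/29 = 290/29 = 10, a_2 = floor((19 + 10)/10) = 2.
  m_3 = 10*2 - 10 = 10, d_3 = (390 - 10^2)/10 = 290/10 = 29, a_3 = floor((19 + 10)/29) = 1.
  m_4 = 29*1 - 10 = 19, d_4 = (390 - 19^2)/29 = 29/29 = 1, a_4 = floor((19 + 19)/1) = 38.
  m_5 = 1*38 - 19 = 19, d_5 = (390 - 19^2)/1 = 29/1 = 29: (m_5, d_5) = (m_1, d_1) = (19, 29), so from here the quotients repeat a_1, ..., a_4; the period length is 4.
Hence the expansion of sqrt(390) is a_0 = 19 followed by the repeating block 1, 2, 1, 38 (period 4).

[19; (1, 2, 1, 38)]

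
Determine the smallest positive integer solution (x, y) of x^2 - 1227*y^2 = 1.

(x, y) = (1226, 35)

First expand sqrt(1227) as a continued fraction. With x_i = (sqrt(1227) + m_i)/d_i and (m_0, d_0) = (0, 1): a_0 = floor(sqrt(1227)) = 35, since 35^2 = 1225 <= 1227 < 1296 = 36^2.
Iterate m_{i+1} = d_i*a_i - m_i, d_{i+1} = (1227 - m_{i+1}^2)/d_i, a_{i+1} = floor((a_0 + m_{i+1})/d_{i+1}):
  m_1 = 1*35 - 0 = 35, d_1 = (1227 - 35^2)/1 = 2/1 = 2, a_1 = floor((35 + 35)/2) = 35.
  m_2 = 2*35 - 35 = 35, d_2 = (1227 - 35^2)/2 = 2/2 = 1, a_2 = floor((35 + 35)/1) = 70.
  m_3 = 1*70 - 35 = 35, d_3 = (1227 - 35^2)/1 = 2/1 = 2: (m_3, d_3) = (m_1, d_1) = (35, 2), so from here the quotients repeat a_1, a_2; the period length is 2.
So sqrt(1227) = [35; (35, 70)] with period length k = 2.
k is even, so the fundamental solution of x^2 - 1227y^2 = 1 is (p_{k-1}, q_{k-1}) = (p_1, q_1); compute convergents through index 1.
Convergents (p_i = a_i*p_{i-1} + p_{i-2}, q_i = a_i*q_{i-1} + q_{i-2} with p_{-2}=0, p_{-1}=1, q_{-2}=1, q_{-1}=0):
  i=0: a_0=35, p_0 = 35*1 + 0 = 35, q_0 = 35*0 + 1 = 1.
  i=1: a_1=35, p_1 = 35*35 + 1 = 1226, q_1 = 35*1 + 0 = 35.
Check: 1226^2 - 1227*35^2 = 1503076 - 1503075 = 1, so (x, y) = (1226, 35) solves the equation, and by the theorem it is the least positive solution.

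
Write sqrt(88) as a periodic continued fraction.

[9; (2, 1, 1, 1, 2, 18)]

Write x_i = (sqrt(88) + m_i)/d_i with (m_0, d_0) = (0, 1). a_0 = floor(sqrt(88)) = 9, since 9^2 = 81 <= 88 < 100 = 10^2.
Iterate m_{i+1} = d_i*a_i - m_i, d_{i+1} = (88 - m_{i+1}^2)/d_i, a_{i+1} = floor((a_0 + m_{i+1})/d_{i+1}):
  m_1 = 1*9 - 0 = 9, d_1 = (88 - 9^2)/1 = 7/1 = 7, a_1 = floor((9 + 9)/7) = 2.
  m_2 = 7*2 - 9 = 5, d_2 = (88 - 5^2)/7 = 63/7 = 9, a_2 = floor((9 + 5)/9) = 1.
  m_3 = 9*1 - 5 = 4, d_3 = (88 - 4^2)/9 = 72/9 = 8, a_3 = floor((9 + 4)/8) = 1.
  m_4 = 8*1 - 4 = 4, d_4 = (88 - 4^2)/8 = 72/8 = 9, a_4 = floor((9 + 4)/9) = 1.
  m_5 = 9*1 - 4 = 5, d_5 = (88 - 5^2)/9 = 63/9 = 7, a_5 = floor((9 + 5)/7) = 2.
  m_6 = 7*2 - 5 = 9, d_6 = (88 - 9^2)/7 = 7/7 = 1, a_6 = floor((9 + 9)/1) = 18.
  m_7 = 1*18 - 9 = 9, d_7 = (88 - 9^2)/1 = 7/1 = 7: (m_7, d_7) = (m_1, d_1) = (9, 7), so from here the quotients repeat a_1, ..., a_6; the period length is 6.
Hence the expansion of sqrt(88) is a_0 = 9 followed by the repeating block 2, 1, 1, 1, 2, 18 (period 6).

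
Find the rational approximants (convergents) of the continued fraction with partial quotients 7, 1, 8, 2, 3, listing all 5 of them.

7/1, 8/1, 71/9, 150/19, 521/66

Using the convergent recurrence p_i = a_i*p_{i-1} + p_{i-2}, q_i = a_i*q_{i-1} + q_{i-2} with p_{-2}=0, p_{-1}=1, q_{-2}=1, q_{-1}=0:
  i=0: a_0=7, p_0 = 7*1 + 0 = 7, q_0 = 7*0 + 1 = 1.
  i=1: a_1=1, p_1 = 1*7 + 1 = 8, q_1 = 1*1 + 0 = 1.
  i=2: a_2=8, p_2 = 8*8 + 7 = 71, q_2 = 8*1 + 1 = 9.
  i=3: a_3=2, p_3 = 2*71 + 8 = 150, q_3 = 2*9 + 1 = 19.
  i=4: a_4=3, p_4 = 3*150 + 71 = 521, q_4 = 3*19 + 9 = 66.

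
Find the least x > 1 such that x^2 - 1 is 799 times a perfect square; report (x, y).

(x, y) = (424, 15)

First expand sqrt(799) as a continued fraction. With x_i = (sqrt(799) + m_i)/d_i and (m_0, d_0) = (0, 1): a_0 = floor(sqrt(799)) = 28, since 28^2 = 784 <= 799 < 841 = 29^2.
Iterate m_{i+1} = d_i*a_i - m_i, d_{i+1} = (799 - m_{i+1}^2)/d_i, a_{i+1} = floor((a_0 + m_{i+1})/d_{i+1}):
  m_1 = 1*28 - 0 = 28, d_1 = (799 - 28^2)/1 = 15/1 = 15, a_1 = floor((28 + 28)/15) = 3.
  m_2 = 15*3 - 28 = 17, d_2 = (799 - 17^2)/15 = 510/15 = 34, a_2 = floor((28 + 17)/34) = 1.
  m_3 = 34*1 - 17 = 17, d_3 = (799 - 17^2)/34 = 510/34 = 15, a_3 = floor((28 + 17)/15) = 3.
  m_4 = 15*3 - 17 = 28, d_4 = (799 - 28^2)/15 = 15/15 = 1, a_4 = floor((28 + 28)/1) = 56.
  m_5 = 1*56 - 28 = 28, d_5 = (799 - 28^2)/1 = 15/1 = 15: (m_5, d_5) = (m_1, d_1) = (28, 15), so from here the quotients repeat a_1, ..., a_4; the period length is 4.
So sqrt(799) = [28; (3, 1, 3, 56)] with period length k = 4.
k is even, so the fundamental solution of x^2 - 799y^2 = 1 is (p_{k-1}, q_{k-1}) = (p_3, q_3); compute convergents through index 3.
Convergents (p_i = a_i*p_{i-1} + p_{i-2}, q_i = a_i*q_{i-1} + q_{i-2} with p_{-2}=0, p_{-1}=1, q_{-2}=1, q_{-1}=0):
  i=0: a_0=28, p_0 = 28*1 + 0 = 28, q_0 = 28*0 + 1 = 1.
  i=1: a_1=3, p_1 = 3*28 + 1 = 85, q_1 = 3*1 + 0 = 3.
  i=2: a_2=1, p_2 = 1*85 + 28 = 113, q_2 = 1*3 + 1 = 4.
  i=3: a_3=3, p_3 = 3*113 + 85 = 424, q_3 = 3*4 + 3 = 15.
Check: 424^2 - 799*15^2 = 179776 - 179775 = 1, so (x, y) = (424, 15) solves the equation, and by the theorem it is the least positive solution.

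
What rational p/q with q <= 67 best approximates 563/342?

Expand x = 563/342 as a continued fraction with the Euclidean algorithm:
  563 = 1*342 + 221, so a_0 = 1.
  342 = 1*221 + 121, so a_1 = 1.
  221 = 1*121 + 100, so a_2 = 1.
  121 = 1*100 + 21, so a_3 = 1.
  100 = 4*21 + 16, so a_4 = 4.
  21 = 1*16 + 5, so a_5 = 1.
  16 = 3*5 + 1, so a_6 = 3.
  5 = 5*1 + 0, so a_7 = 5.
so x = [1; 1, 1, 1, 4, 1, 3, 5].
Convergents (p_i = a_i*p_{i-1} + p_{i-2}, q_i = a_i*q_{i-1} + q_{i-2} with p_{-2}=0, p_{-1}=1, q_{-2}=1, q_{-1}=0), until the denominator exceeds 67:
  i=0: a_0=1, p_0 = 1*1 + 0 = 1, q_0 = 1*0 + 1 = 1.
  i=1: a_1=1, p_1 = 1*1 + 1 = 2, q_1 = 1*1 + 0 = 1.
  i=2: a_2=1, p_2 = 1*2 + 1 = 3, q_2 = 1*1 + 1 = 2.
  i=3: a_3=1, p_3 = 1*3 + 2 = 5, q_3 = 1*2 + 1 = 3.
  i=4: a_4=4, p_4 = 4*5 + 3 = 23, q_4 = 4*3 + 2 = 14.
  i=5: a_5=1, p_5 = 1*23 + 5 = 28, q_5 = 1*14 + 3 = 17.
  i=6: a_6=3, p_6 = 3*28 + 23 = 107, q_6 = 3*17 + 14 = 65.
  i=7: a_7=5, p_7 = 5*107 + 28 = 563, q_7 = 5*65 + 17 = 342.
q_7 = 342 > 67, so the last convergent with denominator <= 67 is p_6/q_6 = 107/65.
The closest fraction with denominator <= 67 is either p_6/q_6 or the intermediate fraction (k*p_6 + p_5)/(k*q_6 + q_5) with the largest k >= 1 whose denominator stays <= 67; these approach x as k grows, and every other convergent or intermediate fraction in range is farther away.
Largest k: floor((67 - q_5)/q_6) = floor((67 - 17)/65) = 0.
Since k = 0, no intermediate fraction beyond p_6/q_6 has denominator <= 67, so the convergent 107/65 is the closest (its error is |563*65 - 107*342|/(342*65) = 1/22230).

107/65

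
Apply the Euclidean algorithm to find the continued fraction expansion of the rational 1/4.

[0; 4]

Run the Euclidean algorithm on 1 and 4; the successive quotients are the partial quotients a_0, a_1, ... (each step inverts the fractional part left over by the previous one):
  1 = 0*4 + 1, so a_0 = 0.
  4 = 4*1 + 0, so a_1 = 4.
The remainder reaches 0 after 2 divisions, so the expansion has 2 partial quotients, read off in order.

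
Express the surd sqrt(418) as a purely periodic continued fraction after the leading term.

[20; (2, 4, 20, 4, 2, 40)]

Write x_i = (sqrt(418) + m_i)/d_i with (m_0, d_0) = (0, 1). a_0 = floor(sqrt(418)) = 20, since 20^2 = 400 <= 418 < 441 = 21^2.
Iterate m_{i+1} = d_i*a_i - m_i, d_{i+1} = (418 - m_{i+1}^2)/d_i, a_{i+1} = floor((a_0 + m_{i+1})/d_{i+1}):
  m_1 = 1*20 - 0 = 20, d_1 = (418 - 20^2)/1 = 18/1 = 18, a_1 = floor((20 + 20)/18) = 2.
  m_2 = 18*2 - 20 = 16, d_2 = (418 - 16^2)/18 = 162/18 = 9, a_2 = floor((20 + 16)/9) = 4.
  m_3 = 9*4 - 16 = 20, d_3 = (418 - 20^2)/9 = 18/9 = 2, a_3 = floor((20 + 20)/2) = 20.
  m_4 = 2*20 - 20 = 20, d_4 = (418 - 20^2)/2 = 18/2 = 9, a_4 = floor((20 + 20)/9) = 4.
  m_5 = 9*4 - 20 = 16, d_5 = (418 - 16^2)/9 = 162/9 = 18, a_5 = floor((20 + 16)/18) = 2.
  m_6 = 18*2 - 16 = 20, d_6 = (418 - 20^2)/18 = 18/18 = 1, a_6 = floor((20 + 20)/1) = 40.
  m_7 = 1*40 - 20 = 20, d_7 = (418 - 20^2)/1 = 18/1 = 18: (m_7, d_7) = (m_1, d_1) = (20, 18), so from here the quotients repeat a_1, ..., a_6; the period length is 6.
Hence the expansion of sqrt(418) is a_0 = 20 followed by the repeating block 2, 4, 20, 4, 2, 40 (period 6).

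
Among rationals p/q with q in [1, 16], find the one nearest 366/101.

29/8

Expand x = 366/101 as a continued fraction with the Euclidean algorithm:
  366 = 3*101 + 63, so a_0 = 3.
  101 = 1*63 + 38, so a_1 = 1.
  63 = 1*38 + 25, so a_2 = 1.
  38 = 1*25 + 13, so a_3 = 1.
  25 = 1*13 + 12, so a_4 = 1.
  13 = 1*12 + 1, so a_5 = 1.
  12 = 12*1 + 0, so a_6 = 12.
so x = [3; 1, 1, 1, 1, 1, 12].
Convergents (p_i = a_i*p_{i-1} + p_{i-2}, q_i = a_i*q_{i-1} + q_{i-2} with p_{-2}=0, p_{-1}=1, q_{-2}=1, q_{-1}=0), until the denominator exceeds 16:
  i=0: a_0=3, p_0 = 3*1 + 0 = 3, q_0 = 3*0 + 1 = 1.
  i=1: a_1=1, p_1 = 1*3 + 1 = 4, q_1 = 1*1 + 0 = 1.
  i=2: a_2=1, p_2 = 1*4 + 3 = 7, q_2 = 1*1 + 1 = 2.
  i=3: a_3=1, p_3 = 1*7 + 4 = 11, q_3 = 1*2 + 1 = 3.
  i=4: a_4=1, p_4 = 1*11 + 7 = 18, q_4 = 1*3 + 2 = 5.
  i=5: a_5=1, p_5 = 1*18 + 11 = 29, q_5 = 1*5 + 3 = 8.
  i=6: a_6=12, p_6 = 12*29 + 18 = 366, q_6 = 12*8 + 5 = 101.
q_6 = 101 > 16, so the last convergent with denominator <= 16 is p_5/q_5 = 29/8.
The closest fraction with denominator <= 16 is either p_5/q_5 or the intermediate fraction (k*p_5 + p_4)/(k*q_5 + q_4) with the largest k >= 1 whose denominator stays <= 16; these approach x as k grows, and every other convergent or intermediate fraction in range is farther away.
Largest k: floor((16 - q_4)/q_5) = floor((16 - 5)/8) = 1.
That gives (1*29 + 18)/(1*8 + 5) = 47/13.
Compare the errors: |x - 29/8| = |366*8 - 29*101|/(101*8) = 1/808, and |x - 47/13| = |366*13 - 47*101|/(101*13) = 11/1313.
Cross-multiplying, 1*1313 = 1313 < 8888 = 11*808, so 1/808 is smaller: the convergent 29/8 is closer to x than 47/13.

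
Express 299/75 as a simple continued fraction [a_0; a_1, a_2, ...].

[3; 1, 74]

Run the Euclidean algorithm on 299 and 75; the successive quotients are the partial quotients a_0, a_1, ... (each step inverts the fractional part left over by the previous one):
  299 = 3*75 + 74, so a_0 = 3.
  75 = 1*74 + 1, so a_1 = 1.
  74 = 74*1 + 0, so a_2 = 74.
The remainder reaches 0 after 3 divisions, so the expansion has 3 partial quotients, read off in order.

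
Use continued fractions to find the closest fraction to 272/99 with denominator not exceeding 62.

162/59

Expand x = 272/99 as a continued fraction with the Euclidean algorithm:
  272 = 2*99 + 74, so a_0 = 2.
  99 = 1*74 + 25, so a_1 = 1.
  74 = 2*25 + 24, so a_2 = 2.
  25 = 1*24 + 1, so a_3 = 1.
  24 = 24*1 + 0, so a_4 = 24.
so x = [2; 1, 2, 1, 24].
Convergents (p_i = a_i*p_{i-1} + p_{i-2}, q_i = a_i*q_{i-1} + q_{i-2} with p_{-2}=0, p_{-1}=1, q_{-2}=1, q_{-1}=0), until the denominator exceeds 62:
  i=0: a_0=2, p_0 = 2*1 + 0 = 2, q_0 = 2*0 + 1 = 1.
  i=1: a_1=1, p_1 = 1*2 + 1 = 3, q_1 = 1*1 + 0 = 1.
  i=2: a_2=2, p_2 = 2*3 + 2 = 8, q_2 = 2*1 + 1 = 3.
  i=3: a_3=1, p_3 = 1*8 + 3 = 11, q_3 = 1*3 + 1 = 4.
  i=4: a_4=24, p_4 = 24*11 + 8 = 272, q_4 = 24*4 + 3 = 99.
q_4 = 99 > 62, so the last convergent with denominator <= 62 is p_3/q_3 = 11/4.
The closest fraction with denominator <= 62 is either p_3/q_3 or the intermediate fraction (k*p_3 + p_2)/(k*q_3 + q_2) with the largest k >= 1 whose denominator stays <= 62; these approach x as k grows, and every other convergent or intermediate fraction in range is farther away.
Largest k: floor((62 - q_2)/q_3) = floor((62 - 3)/4) = 14.
That gives (14*11 + 8)/(14*4 + 3) = 162/59.
Compare the errors: |x - 11/4| = |272*4 - 11*99|/(99*4) = 1/396, and |x - 162/59| = |272*59 - 162*99|/(99*59) = 10/5841.
Cross-multiplying, 10*396 = 3960 < 5841 = 1*5841, so 10/5841 is smaller: the intermediate fraction 162/59 is closer to x than 11/4.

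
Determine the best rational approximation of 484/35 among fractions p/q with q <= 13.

83/6

Expand x = 484/35 as a continued fraction with the Euclidean algorithm:
  484 = 13*35 + 29, so a_0 = 13.
  35 = 1*29 + 6, so a_1 = 1.
  29 = 4*6 + 5, so a_2 = 4.
  6 = 1*5 + 1, so a_3 = 1.
  5 = 5*1 + 0, so a_4 = 5.
so x = [13; 1, 4, 1, 5].
Convergents (p_i = a_i*p_{i-1} + p_{i-2}, q_i = a_i*q_{i-1} + q_{i-2} with p_{-2}=0, p_{-1}=1, q_{-2}=1, q_{-1}=0), until the denominator exceeds 13:
  i=0: a_0=13, p_0 = 13*1 + 0 = 13, q_0 = 13*0 + 1 = 1.
  i=1: a_1=1, p_1 = 1*13 + 1 = 14, q_1 = 1*1 + 0 = 1.
  i=2: a_2=4, p_2 = 4*14 + 13 = 69, q_2 = 4*1 + 1 = 5.
  i=3: a_3=1, p_3 = 1*69 + 14 = 83, q_3 = 1*5 + 1 = 6.
  i=4: a_4=5, p_4 = 5*83 + 69 = 484, q_4 = 5*6 + 5 = 35.
q_4 = 35 > 13, so the last convergent with denominator <= 13 is p_3/q_3 = 83/6.
The closest fraction with denominator <= 13 is either p_3/q_3 or the intermediate fraction (k*p_3 + p_2)/(k*q_3 + q_2) with the largest k >= 1 whose denominator stays <= 13; these approach x as k grows, and every other convergent or intermediate fraction in range is farther away.
Largest k: floor((13 - q_2)/q_3) = floor((13 - 5)/6) = 1.
That gives (1*83 + 69)/(1*6 + 5) = 152/11.
Compare the errors: |x - 83/6| = |484*6 - 83*35|/(35*6) = 1/210, and |x - 152/11| = |484*11 - 152*35|/(35*11) = 4/385.
Cross-multiplying, 1*385 = 385 < 840 = 4*210, so 1/210 is smaller: the convergent 83/6 is closer to x than 152/11.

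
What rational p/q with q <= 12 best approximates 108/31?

Expand x = 108/31 as a continued fraction with the Euclidean algorithm:
  108 = 3*31 + 15, so a_0 = 3.
  31 = 2*15 + 1, so a_1 = 2.
  15 = 15*1 + 0, so a_2 = 15.
so x = [3; 2, 15].
Convergents (p_i = a_i*p_{i-1} + p_{i-2}, q_i = a_i*q_{i-1} + q_{i-2} with p_{-2}=0, p_{-1}=1, q_{-2}=1, q_{-1}=0), until the denominator exceeds 12:
  i=0: a_0=3, p_0 = 3*1 + 0 = 3, q_0 = 3*0 + 1 = 1.
  i=1: a_1=2, p_1 = 2*3 + 1 = 7, q_1 = 2*1 + 0 = 2.
  i=2: a_2=15, p_2 = 15*7 + 3 = 108, q_2 = 15*2 + 1 = 31.
q_2 = 31 > 12, so the last convergent with denominator <= 12 is p_1/q_1 = 7/2.
The closest fraction with denominator <= 12 is either p_1/q_1 or the intermediate fraction (k*p_1 + p_0)/(k*q_1 + q_0) with the largest k >= 1 whose denominator stays <= 12; these approach x as k grows, and every other convergent or intermediate fraction in range is farther away.
Largest k: floor((12 - q_0)/q_1) = floor((12 - 1)/2) = 5.
That gives (5*7 + 3)/(5*2 + 1) = 38/11.
Compare the errors: |x - 7/2| = |108*2 - 7*31|/(31*2) = 1/62, and |x - 38/11| = |108*11 - 38*31|/(31*11) = 10/341.
Cross-multiplying, 1*341 = 341 < 620 = 10*62, so 1/62 is smaller: the convergent 7/2 is closer to x than 38/11.

7/2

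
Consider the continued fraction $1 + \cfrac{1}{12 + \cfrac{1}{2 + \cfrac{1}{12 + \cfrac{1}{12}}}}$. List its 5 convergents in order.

1/1, 13/12, 27/25, 337/312, 4071/3769

Using the convergent recurrence p_i = a_i*p_{i-1} + p_{i-2}, q_i = a_i*q_{i-1} + q_{i-2} with p_{-2}=0, p_{-1}=1, q_{-2}=1, q_{-1}=0:
  i=0: a_0=1, p_0 = 1*1 + 0 = 1, q_0 = 1*0 + 1 = 1.
  i=1: a_1=12, p_1 = 12*1 + 1 = 13, q_1 = 12*1 + 0 = 12.
  i=2: a_2=2, p_2 = 2*13 + 1 = 27, q_2 = 2*12 + 1 = 25.
  i=3: a_3=12, p_3 = 12*27 + 13 = 337, q_3 = 12*25 + 12 = 312.
  i=4: a_4=12, p_4 = 12*337 + 27 = 4071, q_4 = 12*312 + 25 = 3769.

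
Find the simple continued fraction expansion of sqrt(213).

[14; (1, 1, 2, 6, 1, 8, 1, 6, 2, 1, 1, 28)]

Write x_i = (sqrt(213) + m_i)/d_i with (m_0, d_0) = (0, 1). a_0 = floor(sqrt(213)) = 14, since 14^2 = 196 <= 213 < 225 = 15^2.
Iterate m_{i+1} = d_i*a_i - m_i, d_{i+1} = (213 - m_{i+1}^2)/d_i, a_{i+1} = floor((a_0 + m_{i+1})/d_{i+1}):
  m_1 = 1*14 - 0 = 14, d_1 = (213 - 14^2)/1 = 17/1 = 17, a_1 = floor((14 + 14)/17) = 1.
  m_2 = 17*1 - 14 = 3, d_2 = (213 - 3^2)/17 = 204/17 = 12, a_2 = floor((14 + 3)/12) = 1.
  m_3 = 12*1 - 3 = 9, d_3 = (213 - 9^2)/12 = 132/12 = 11, a_3 = floor((14 + 9)/11) = 2.
  m_4 = 11*2 - 9 = 13, d_4 = (213 - 13^2)/11 = 44/11 = 4, a_4 = floor((14 + 13)/4) = 6.
  m_5 = 4*6 - 13 = 11, d_5 = (213 - 11^2)/4 = 92/4 = 23, a_5 = floor((14 + 11)/23) = 1.
  m_6 = 23*1 - 11 = 12, d_6 = (213 - 12^2)/23 = 69/23 = 3, a_6 = floor((14 + 12)/3) = 8.
  m_7 = 3*8 - 12 = 12, d_7 = (213 - 12^2)/3 = 69/3 = 23, a_7 = floor((14 + 12)/23) = 1.
  m_8 = 23*1 - 12 = 11, d_8 = (213 - 11^2)/23 = 92/23 = 4, a_8 = floor((14 + 11)/4) = 6.
  m_9 = 4*6 - 11 = 13, d_9 = (213 - 13^2)/4 = 44/4 = 11, a_9 = floor((14 + 13)/11) = 2.
  m_10 = 11*2 - 13 = 9, d_10 = (213 - 9^2)/11 = 132/11 = 12, a_10 = floor((14 + 9)/12) = 1.
  m_11 = 12*1 - 9 = 3, d_11 = (213 - 3^2)/12 = 204/12 = 17, a_11 = floor((14 + 3)/17) = 1.
  m_12 = 17*1 - 3 = 14, d_12 = (213 - 14^2)/17 = 17/17 = 1, a_12 = floor((14 + 14)/1) = 28.
  m_13 = 1*28 - 14 = 14, d_13 = (213 - 14^2)/1 = 17/1 = 17: (m_13, d_13) = (m_1, d_1) = (14, 17), so from here the quotients repeat a_1, ..., a_12; the period length is 12.
Hence the expansion of sqrt(213) is a_0 = 14 followed by the repeating block 1, 1, 2, 6, 1, 8, 1, 6, 2, 1, 1, 28 (period 12).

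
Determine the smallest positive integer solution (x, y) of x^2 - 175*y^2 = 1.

(x, y) = (2024, 153)

First expand sqrt(175) as a continued fraction. With x_i = (sqrt(175) + m_i)/d_i and (m_0, d_0) = (0, 1): a_0 = floor(sqrt(175)) = 13, since 13^2 = 169 <= 175 < 196 = 14^2.
Iterate m_{i+1} = d_i*a_i - m_i, d_{i+1} = (175 - m_{i+1}^2)/d_i, a_{i+1} = floor((a_0 + m_{i+1})/d_{i+1}):
  m_1 = 1*13 - 0 = 13, d_1 = (175 - 13^2)/1 = 6/1 = 6, a_1 = floor((13 + 13)/6) = 4.
  m_2 = 6*4 - 13 = 11, d_2 = (175 - 11^2)/6 = 54/6 = 9, a_2 = floor((13 + 11)/9) = 2.
  m_3 = 9*2 - 11 = 7, d_3 = (175 - 7^2)/9 = 126/9 = 14, a_3 = floor((13 + 7)/14) = 1.
  m_4 = 14*1 - 7 = 7, d_4 = (175 - 7^2)/14 = 126/14 = 9, a_4 = floor((13 + 7)/9) = 2.
  m_5 = 9*2 - 7 = 11, d_5 = (175 - 11^2)/9 = 54/9 = 6, a_5 = floor((13 + 11)/6) = 4.
  m_6 = 6*4 - 11 = 13, d_6 = (175 - 13^2)/6 = 6/6 = 1, a_6 = floor((13 + 13)/1) = 26.
  m_7 = 1*26 - 13 = 13, d_7 = (175 - 13^2)/1 = 6/1 = 6: (m_7, d_7) = (m_1, d_1) = (13, 6), so from here the quotients repeat a_1, ..., a_6; the period length is 6.
So sqrt(175) = [13; (4, 2, 1, 2, 4, 26)] with period length k = 6.
k is even, so the fundamental solution of x^2 - 175y^2 = 1 is (p_{k-1}, q_{k-1}) = (p_5, q_5); compute convergents through index 5.
Convergents (p_i = a_i*p_{i-1} + p_{i-2}, q_i = a_i*q_{i-1} + q_{i-2} with p_{-2}=0, p_{-1}=1, q_{-2}=1, q_{-1}=0):
  i=0: a_0=13, p_0 = 13*1 + 0 = 13, q_0 = 13*0 + 1 = 1.
  i=1: a_1=4, p_1 = 4*13 + 1 = 53, q_1 = 4*1 + 0 = 4.
  i=2: a_2=2, p_2 = 2*53 + 13 = 119, q_2 = 2*4 + 1 = 9.
  i=3: a_3=1, p_3 = 1*119 + 53 = 172, q_3 = 1*9 + 4 = 13.
  i=4: a_4=2, p_4 = 2*172 + 119 = 463, q_4 = 2*13 + 9 = 35.
  i=5: a_5=4, p_5 = 4*463 + 172 = 2024, q_5 = 4*35 + 13 = 153.
Check: 2024^2 - 175*153^2 = 4096576 - 4096575 = 1, so (x, y) = (2024, 153) solves the equation, and by the theorem it is the least positive solution.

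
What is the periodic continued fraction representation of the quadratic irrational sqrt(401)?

Write x_i = (sqrt(401) + m_i)/d_i with (m_0, d_0) = (0, 1). a_0 = floor(sqrt(401)) = 20, since 20^2 = 400 <= 401 < 441 = 21^2.
Iterate m_{i+1} = d_i*a_i - m_i, d_{i+1} = (401 - m_{i+1}^2)/d_i, a_{i+1} = floor((a_0 + m_{i+1})/d_{i+1}):
  m_1 = 1*20 - 0 = 20, d_1 = (401 - 20^2)/1 = 1/1 = 1, a_1 = floor((20 + 20)/1) = 40.
  m_2 = 1*40 - 20 = 20, d_2 = (401 - 20^2)/1 = 1/1 = 1: (m_2, d_2) = (m_1, d_1) = (20, 1), so from here the quotient a_1 repeats; the period length is 1.
Hence the expansion of sqrt(401) is a_0 = 20 followed by the repeating block 40 (period 1).

[20; (40)]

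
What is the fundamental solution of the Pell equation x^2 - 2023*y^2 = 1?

(x, y) = (2024, 45)

First expand sqrt(2023) as a continued fraction. With x_i = (sqrt(2023) + m_i)/d_i and (m_0, d_0) = (0, 1): a_0 = floor(sqrt(2023)) = 44, since 44^2 = 1936 <= 2023 < 2025 = 45^2.
Iterate m_{i+1} = d_i*a_i - m_i, d_{i+1} = (2023 - m_{i+1}^2)/d_i, a_{i+1} = floor((a_0 + m_{i+1})/d_{i+1}):
  m_1 = 1*44 - 0 = 44, d_1 = (2023 - 44^2)/1 = 87/1 = 87, a_1 = floor((44 + 44)/87) = 1.
  m_2 = 87*1 - 44 = 43, d_2 = (2023 - 43^2)/87 = 174/87 = 2, a_2 = floor((44 + 43)/2) = 43.
  m_3 = 2*43 - 43 = 43, d_3 = (2023 - 43^2)/2 = 174/2 = 87, a_3 = floor((44 + 43)/87) = 1.
  m_4 = 87*1 - 43 = 44, d_4 = (2023 - 44^2)/87 = 87/87 = 1, a_4 = floor((44 + 44)/1) = 88.
  m_5 = 1*88 - 44 = 44, d_5 = (2023 - 44^2)/1 = 87/1 = 87: (m_5, d_5) = (m_1, d_1) = (44, 87), so from here the quotients repeat a_1, ..., a_4; the period length is 4.
So sqrt(2023) = [44; (1, 43, 1, 88)] with period length k = 4.
k is even, so the fundamental solution of x^2 - 2023y^2 = 1 is (p_{k-1}, q_{k-1}) = (p_3, q_3); compute convergents through index 3.
Convergents (p_i = a_i*p_{i-1} + p_{i-2}, q_i = a_i*q_{i-1} + q_{i-2} with p_{-2}=0, p_{-1}=1, q_{-2}=1, q_{-1}=0):
  i=0: a_0=44, p_0 = 44*1 + 0 = 44, q_0 = 44*0 + 1 = 1.
  i=1: a_1=1, p_1 = 1*44 + 1 = 45, q_1 = 1*1 + 0 = 1.
  i=2: a_2=43, p_2 = 43*45 + 44 = 1979, q_2 = 43*1 + 1 = 44.
  i=3: a_3=1, p_3 = 1*1979 + 45 = 2024, q_3 = 1*44 + 1 = 45.
Check: 2024^2 - 2023*45^2 = 4096576 - 4096575 = 1, so (x, y) = (2024, 45) solves the equation, and by the theorem it is the least positive solution.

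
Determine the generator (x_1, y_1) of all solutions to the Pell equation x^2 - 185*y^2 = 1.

First expand sqrt(185) as a continued fraction. With x_i = (sqrt(185) + m_i)/d_i and (m_0, d_0) = (0, 1): a_0 = floor(sqrt(185)) = 13, since 13^2 = 169 <= 185 < 196 = 14^2.
Iterate m_{i+1} = d_i*a_i - m_i, d_{i+1} = (185 - m_{i+1}^2)/d_i, a_{i+1} = floor((a_0 + m_{i+1})/d_{i+1}):
  m_1 = 1*13 - 0 = 13, d_1 = (185 - 13^2)/1 = 16/1 = 16, a_1 = floor((13 + 13)/16) = 1.
  m_2 = 16*1 - 13 = 3, d_2 = (185 - 3^2)/16 = 176/16 = 11, a_2 = floor((13 + 3)/11) = 1.
  m_3 = 11*1 - 3 = 8, d_3 = (185 - 8^2)/11 = 121/11 = 11, a_3 = floor((13 + 8)/11) = 1.
  m_4 = 11*1 - 8 = 3, d_4 = (185 - 3^2)/11 = 176/11 = 16, a_4 = floor((13 + 3)/16) = 1.
  m_5 = 16*1 - 3 = 13, d_5 = (185 - 13^2)/16 = 16/16 = 1, a_5 = floor((13 + 13)/1) = 26.
  m_6 = 1*26 - 13 = 13, d_6 = (185 - 13^2)/1 = 16/1 = 16: (m_6, d_6) = (m_1, d_1) = (13, 16), so from here the quotients repeat a_1, ..., a_5; the period length is 5.
So sqrt(185) = [13; (1, 1, 1, 1, 26)] with period length k = 5.
k is odd, so (p_{k-1}, q_{k-1}) only solves x^2 - 185y^2 = -1 and the fundamental solution of x^2 - 185y^2 = 1 is (p_{2k-1}, q_{2k-1}) = (p_9, q_9); compute convergents through index 9, running through the period twice.
Convergents (p_i = a_i*p_{i-1} + p_{i-2}, q_i = a_i*q_{i-1} + q_{i-2} with p_{-2}=0, p_{-1}=1, q_{-2}=1, q_{-1}=0):
  i=0: a_0=13, p_0 = 13*1 + 0 = 13, q_0 = 13*0 + 1 = 1.
  i=1: a_1=1, p_1 = 1*13 + 1 = 14, q_1 = 1*1 + 0 = 1.
  i=2: a_2=1, p_2 = 1*14 + 13 = 27, q_2 = 1*1 + 1 = 2.
  i=3: a_3=1, p_3 = 1*27 + 14 = 41, q_3 = 1*2 + 1 = 3.
  i=4: a_4=1, p_4 = 1*41 + 27 = 68, q_4 = 1*3 + 2 = 5.
  i=5: a_5=26, p_5 = 26*68 + 41 = 1809, q_5 = 26*5 + 3 = 133.
  i=6: a_6=1, p_6 = 1*1809 + 68 = 1877, q_6 = 1*133 + 5 = 138.
  i=7: a_7=1, p_7 = 1*1877 + 1809 = 3686, q_7 = 1*138 + 133 = 271.
  i=8: a_8=1, p_8 = 1*3686 + 1877 = 5563, q_8 = 1*271 + 138 = 409.
  i=9: a_9=1, p_9 = 1*5563 + 3686 = 9249, q_9 = 1*409 + 271 = 680.
Indeed p_4^2 - 185*q_4^2 = 4624 - 4625 = -1, not +1.
Check: 9249^2 - 185*680^2 = 85544001 - 85544000 = 1, so (x, y) = (9249, 680) solves the equation, and by the theorem it is the least positive solution.

(x, y) = (9249, 680)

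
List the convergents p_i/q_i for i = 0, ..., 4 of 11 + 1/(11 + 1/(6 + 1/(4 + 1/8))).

11/1, 122/11, 743/67, 3094/279, 25495/2299

Using the convergent recurrence p_i = a_i*p_{i-1} + p_{i-2}, q_i = a_i*q_{i-1} + q_{i-2} with p_{-2}=0, p_{-1}=1, q_{-2}=1, q_{-1}=0:
  i=0: a_0=11, p_0 = 11*1 + 0 = 11, q_0 = 11*0 + 1 = 1.
  i=1: a_1=11, p_1 = 11*11 + 1 = 122, q_1 = 11*1 + 0 = 11.
  i=2: a_2=6, p_2 = 6*122 + 11 = 743, q_2 = 6*11 + 1 = 67.
  i=3: a_3=4, p_3 = 4*743 + 122 = 3094, q_3 = 4*67 + 11 = 279.
  i=4: a_4=8, p_4 = 8*3094 + 743 = 25495, q_4 = 8*279 + 67 = 2299.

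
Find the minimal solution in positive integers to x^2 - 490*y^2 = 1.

First expand sqrt(490) as a continued fraction. With x_i = (sqrt(490) + m_i)/d_i and (m_0, d_0) = (0, 1): a_0 = floor(sqrt(490)) = 22, since 22^2 = 484 <= 490 < 529 = 23^2.
Iterate m_{i+1} = d_i*a_i - m_i, d_{i+1} = (490 - m_{i+1}^2)/d_i, a_{i+1} = floor((a_0 + m_{i+1})/d_{i+1}):
  m_1 = 1*22 - 0 = 22, d_1 = (490 - 22^2)/1 = 6/1 = 6, a_1 = floor((22 + 22)/6) = 7.
  m_2 = 6*7 - 22 = 20, d_2 = (490 - 20^2)/6 = 90/6 = 15, a_2 = floor((22 + 20)/15) = 2.
  m_3 = 15*2 - 20 = 10, d_3 = (490 - 10^2)/15 = 390/15 = 26, a_3 = floor((22 + 10)/26) = 1.
  m_4 = 26*1 - 10 = 16, d_4 = (490 - 16^2)/26 = 234/26 = 9, a_4 = floor((22 + 16)/9) = 4.
  m_5 = 9*4 - 16 = 20, d_5 = (490 - 20^2)/9 = 90/9 = 10, a_5 = floor((22 + 20)/10) = 4.
  m_6 = 10*4 - 20 = 20, d_6 = (490 - 20^2)/10 = 90/10 = 9, a_6 = floor((22 + 20)/9) = 4.
  m_7 = 9*4 - 20 = 16, d_7 = (490 - 16^2)/9 = 234/9 = 26, a_7 = floor((22 + 16)/26) = 1.
  m_8 = 26*1 - 16 = 10, d_8 = (490 - 10^2)/26 = 390/26 = 15, a_8 = floor((22 + 10)/15) = 2.
  m_9 = 15*2 - 10 = 20, d_9 = (490 - 20^2)/15 = 90/15 = 6, a_9 = floor((22 + 20)/6) = 7.
  m_10 = 6*7 - 20 = 22, d_10 = (490 - 22^2)/6 = 6/6 = 1, a_10 = floor((22 + 22)/1) = 44.
  m_11 = 1*44 - 22 = 22, d_11 = (490 - 22^2)/1 = 6/1 = 6: (m_11, d_11) = (m_1, d_1) = (22, 6), so from here the quotients repeat a_1, ..., a_10; the period length is 10.
So sqrt(490) = [22; (7, 2, 1, 4, 4, 4, 1, 2, 7, 44)] with period length k = 10.
k is even, so the fundamental solution of x^2 - 490y^2 = 1 is (p_{k-1}, q_{k-1}) = (p_9, q_9); compute convergents through index 9.
Convergents (p_i = a_i*p_{i-1} + p_{i-2}, q_i = a_i*q_{i-1} + q_{i-2} with p_{-2}=0, p_{-1}=1, q_{-2}=1, q_{-1}=0):
  i=0: a_0=22, p_0 = 22*1 + 0 = 22, q_0 = 22*0 + 1 = 1.
  i=1: a_1=7, p_1 = 7*22 + 1 = 155, q_1 = 7*1 + 0 = 7.
  i=2: a_2=2, p_2 = 2*155 + 22 = 332, q_2 = 2*7 + 1 = 15.
  i=3: a_3=1, p_3 = 1*332 + 155 = 487, q_3 = 1*15 + 7 = 22.
  i=4: a_4=4, p_4 = 4*487 + 332 = 2280, q_4 = 4*22 + 15 = 103.
  i=5: a_5=4, p_5 = 4*2280 + 487 = 9607, q_5 = 4*103 + 22 = 434.
  i=6: a_6=4, p_6 = 4*9607 + 2280 = 40708, q_6 = 4*434 + 103 = 1839.
  i=7: a_7=1, p_7 = 1*40708 + 9607 = 50315, q_7 = 1*1839 + 434 = 2273.
  i=8: a_8=2, p_8 = 2*50315 + 40708 = 141338, q_8 = 2*2273 + 1839 = 6385.
  i=9: a_9=7, p_9 = 7*141338 + 50315 = 1039681, q_9 = 7*6385 + 2273 = 46968.
Check: 1039681^2 - 490*46968^2 = 1080936581761 - 1080936581760 = 1, so (x, y) = (1039681, 46968) solves the equation, and by the theorem it is the least positive solution.

(x, y) = (1039681, 46968)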